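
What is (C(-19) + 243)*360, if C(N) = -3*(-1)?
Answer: 88560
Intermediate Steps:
C(N) = 3
(C(-19) + 243)*360 = (3 + 243)*360 = 246*360 = 88560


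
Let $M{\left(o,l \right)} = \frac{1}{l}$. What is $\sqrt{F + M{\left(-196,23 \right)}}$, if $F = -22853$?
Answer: $\frac{3 i \sqrt{1343246}}{23} \approx 151.17 i$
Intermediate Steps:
$\sqrt{F + M{\left(-196,23 \right)}} = \sqrt{-22853 + \frac{1}{23}} = \sqrt{- \frac{525618}{23}} = \frac{3 i \sqrt{1343246}}{23}$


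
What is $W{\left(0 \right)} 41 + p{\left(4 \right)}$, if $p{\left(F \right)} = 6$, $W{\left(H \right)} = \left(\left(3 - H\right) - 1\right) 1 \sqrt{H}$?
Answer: $6$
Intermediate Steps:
$W{\left(H \right)} = \sqrt{H} \left(2 - H\right)$ ($W{\left(H \right)} = \left(2 - H\right) 1 \sqrt{H} = \left(2 - H\right) \sqrt{H} = \sqrt{H} \left(2 - H\right)$)
$W{\left(0 \right)} 41 + p{\left(4 \right)} = \sqrt{0} \left(2 - 0\right) 41 + 6 = 0 \left(2 + 0\right) 41 + 6 = 0 \cdot 2 \cdot 41 + 6 = 0 \cdot 41 + 6 = 0 + 6 = 6$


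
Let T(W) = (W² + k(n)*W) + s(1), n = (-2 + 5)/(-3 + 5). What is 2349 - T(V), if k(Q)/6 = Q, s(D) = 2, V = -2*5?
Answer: 2337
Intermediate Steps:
V = -10
n = 3/2 ≈ 1.5000
k(Q) = 6*Q
T(W) = 2 + W² + 9*W (T(W) = (W² + (6*(3/2))*W) + 2 = (W² + 9*W) + 2 = 2 + W² + 9*W)
2349 - T(V) = 2349 - (2 + (-10)² + 9*(-10)) = 2349 - (2 + 100 - 90) = 2349 - 1*12 = 2349 - 12 = 2337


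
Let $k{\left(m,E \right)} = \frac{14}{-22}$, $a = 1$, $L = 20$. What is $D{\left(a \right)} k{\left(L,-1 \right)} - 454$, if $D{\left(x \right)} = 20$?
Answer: $- \frac{5134}{11} \approx -466.73$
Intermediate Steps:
$k{\left(m,E \right)} = - \frac{7}{11}$ ($k{\left(m,E \right)} = 14 \left(- \frac{1}{22}\right) = - \frac{7}{11}$)
$D{\left(a \right)} k{\left(L,-1 \right)} - 454 = 20 \left(- \frac{7}{11}\right) - 454 = - \frac{140}{11} - 454 = - \frac{5134}{11}$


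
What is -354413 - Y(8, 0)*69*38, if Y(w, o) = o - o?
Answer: -354413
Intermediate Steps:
Y(w, o) = 0
-354413 - Y(8, 0)*69*38 = -354413 - 0*69*38 = -354413 - 0*38 = -354413 - 1*0 = -354413 + 0 = -354413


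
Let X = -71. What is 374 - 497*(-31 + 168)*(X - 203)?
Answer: 18656760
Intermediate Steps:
374 - 497*(-31 + 168)*(X - 203) = 374 - 497*(-31 + 168)*(-71 - 203) = 374 - 68089*(-274) = 374 - 497*(-37538) = 374 + 18656386 = 18656760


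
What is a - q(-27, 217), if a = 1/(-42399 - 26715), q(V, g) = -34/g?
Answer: 2349659/14997738 ≈ 0.15667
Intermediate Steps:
a = -1/69114 (a = 1/(-69114) = -1/69114 ≈ -1.4469e-5)
a - q(-27, 217) = -1/69114 - (-34)/217 = -1/69114 - 1*(-34/217) = -1/69114 + 34/217 = 2349659/14997738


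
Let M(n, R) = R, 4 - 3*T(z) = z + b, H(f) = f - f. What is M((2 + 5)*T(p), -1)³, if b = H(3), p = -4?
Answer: -1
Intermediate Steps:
H(f) = 0
b = 0
T(z) = 4/3 - z/3 (T(z) = 4/3 - (z + 0)/3 = 4/3 - z/3)
M((2 + 5)*T(p), -1)³ = (-1)³ = -1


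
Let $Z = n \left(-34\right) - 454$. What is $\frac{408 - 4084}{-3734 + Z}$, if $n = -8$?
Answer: $\frac{919}{979} \approx 0.93871$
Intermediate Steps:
$Z = -182$ ($Z = \left(-8\right) \left(-34\right) - 454 = 272 - 454 = -182$)
$\frac{408 - 4084}{-3734 + Z} = \frac{408 - 4084}{-3734 - 182} = - \frac{3676}{-3916} = \left(-3676\right) \left(- \frac{1}{3916}\right) = \frac{919}{979}$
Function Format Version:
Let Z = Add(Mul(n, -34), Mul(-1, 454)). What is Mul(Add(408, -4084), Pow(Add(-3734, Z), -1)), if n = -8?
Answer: Rational(919, 979) ≈ 0.93871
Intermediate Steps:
Z = -182 (Z = Add(Mul(-8, -34), Mul(-1, 454)) = Add(272, -454) = -182)
Mul(Add(408, -4084), Pow(Add(-3734, Z), -1)) = Mul(Add(408, -4084), Pow(Add(-3734, -182), -1)) = Mul(-3676, Pow(-3916, -1)) = Mul(-3676, Rational(-1, 3916)) = Rational(919, 979)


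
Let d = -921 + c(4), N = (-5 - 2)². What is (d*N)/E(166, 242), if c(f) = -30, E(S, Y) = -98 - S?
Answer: 15533/88 ≈ 176.51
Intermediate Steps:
N = 49 (N = (-7)² = 49)
d = -951 (d = -921 - 30 = -951)
(d*N)/E(166, 242) = (-951*49)/(-98 - 1*166) = -46599/(-98 - 166) = -46599/(-264) = -46599*(-1/264) = 15533/88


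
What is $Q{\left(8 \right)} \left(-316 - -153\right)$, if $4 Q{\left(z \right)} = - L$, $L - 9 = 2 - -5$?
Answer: $652$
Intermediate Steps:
$L = 16$ ($L = 9 + \left(2 - -5\right) = 9 + \left(2 + 5\right) = 9 + 7 = 16$)
$Q{\left(z \right)} = -4$ ($Q{\left(z \right)} = \frac{\left(-1\right) 16}{4} = \frac{1}{4} \left(-16\right) = -4$)
$Q{\left(8 \right)} \left(-316 - -153\right) = - 4 \left(-316 - -153\right) = - 4 \left(-316 + 153\right) = \left(-4\right) \left(-163\right) = 652$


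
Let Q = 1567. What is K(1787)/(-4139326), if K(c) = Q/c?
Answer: -1567/7396975562 ≈ -2.1184e-7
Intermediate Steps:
K(c) = 1567/c
K(1787)/(-4139326) = (1567/1787)/(-4139326) = (1567*(1/1787))*(-1/4139326) = (1567/1787)*(-1/4139326) = -1567/7396975562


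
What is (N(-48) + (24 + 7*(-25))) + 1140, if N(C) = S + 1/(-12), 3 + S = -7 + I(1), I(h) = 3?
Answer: 11783/12 ≈ 981.92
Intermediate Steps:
S = -7 (S = -3 + (-7 + 3) = -3 - 4 = -7)
N(C) = -85/12 (N(C) = -7 + 1/(-12) = -7 - 1/12 = -85/12)
(N(-48) + (24 + 7*(-25))) + 1140 = (-85/12 + (24 + 7*(-25))) + 1140 = (-85/12 + (24 - 175)) + 1140 = (-85/12 - 151) + 1140 = -1897/12 + 1140 = 11783/12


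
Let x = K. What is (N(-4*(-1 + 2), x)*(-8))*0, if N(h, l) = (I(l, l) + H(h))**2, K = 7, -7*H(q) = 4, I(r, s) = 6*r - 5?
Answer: 0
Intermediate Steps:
I(r, s) = -5 + 6*r
H(q) = -4/7 (H(q) = -1/7*4 = -4/7)
x = 7
N(h, l) = (-39/7 + 6*l)**2 (N(h, l) = ((-5 + 6*l) - 4/7)**2 = (-39/7 + 6*l)**2)
(N(-4*(-1 + 2), x)*(-8))*0 = ((9*(-13 + 14*7)**2/49)*(-8))*0 = ((9*(-13 + 98)**2/49)*(-8))*0 = (((9/49)*85**2)*(-8))*0 = (((9/49)*7225)*(-8))*0 = ((65025/49)*(-8))*0 = -520200/49*0 = 0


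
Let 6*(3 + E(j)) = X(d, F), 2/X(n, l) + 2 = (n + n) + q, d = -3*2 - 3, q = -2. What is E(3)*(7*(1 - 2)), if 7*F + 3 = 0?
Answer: 1393/66 ≈ 21.106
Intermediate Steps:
F = -3/7 (F = -3/7 + (⅐)*0 = -3/7 + 0 = -3/7 ≈ -0.42857)
d = -9 (d = -6 - 3 = -9)
X(n, l) = 2/(-4 + 2*n) (X(n, l) = 2/(-2 + ((n + n) - 2)) = 2/(-2 + (2*n - 2)) = 2/(-2 + (-2 + 2*n)) = 2/(-4 + 2*n))
E(j) = -199/66 (E(j) = -3 + 1/(6*(-2 - 9)) = -3 + (⅙)/(-11) = -3 + (⅙)*(-1/11) = -3 - 1/66 = -199/66)
E(3)*(7*(1 - 2)) = -1393*(1 - 2)/66 = -1393*(-1)/66 = -199/66*(-7) = 1393/66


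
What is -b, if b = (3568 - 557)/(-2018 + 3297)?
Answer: -3011/1279 ≈ -2.3542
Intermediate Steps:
b = 3011/1279 ≈ 2.3542
-b = -1*3011/1279 = -3011/1279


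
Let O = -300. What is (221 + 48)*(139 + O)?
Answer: -43309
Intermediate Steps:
(221 + 48)*(139 + O) = (221 + 48)*(139 - 300) = 269*(-161) = -43309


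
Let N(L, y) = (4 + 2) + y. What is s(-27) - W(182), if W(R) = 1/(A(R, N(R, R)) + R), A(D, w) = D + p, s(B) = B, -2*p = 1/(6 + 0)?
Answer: -117921/4367 ≈ -27.003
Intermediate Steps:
N(L, y) = 6 + y
p = -1/12 (p = -1/(2*(6 + 0)) = -½/6 = -½*⅙ = -1/12 ≈ -0.083333)
A(D, w) = -1/12 + D (A(D, w) = D - 1/12 = -1/12 + D)
W(R) = 1/(-1/12 + 2*R) (W(R) = 1/((-1/12 + R) + R) = 1/(-1/12 + 2*R))
s(-27) - W(182) = -27 - 12/(-1 + 24*182) = -27 - 12/(-1 + 4368) = -27 - 12/4367 = -117921/4367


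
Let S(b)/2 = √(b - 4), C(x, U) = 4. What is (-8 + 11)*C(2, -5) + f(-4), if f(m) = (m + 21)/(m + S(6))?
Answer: 7/2 - 17*√2/4 ≈ -2.5104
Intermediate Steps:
S(b) = 2*√(-4 + b) (S(b) = 2*√(b - 4) = 2*√(-4 + b))
f(m) = (21 + m)/(m + 2*√2) (f(m) = (m + 21)/(m + 2*√(-4 + 6)) = (21 + m)/(m + 2*√2))
(-8 + 11)*C(2, -5) + f(-4) = (-8 + 11)*4 + (21 - 4)/(-4 + 2*√2) = 3*4 + 17/(-4 + 2*√2) = 12 + 17/(-4 + 2*√2)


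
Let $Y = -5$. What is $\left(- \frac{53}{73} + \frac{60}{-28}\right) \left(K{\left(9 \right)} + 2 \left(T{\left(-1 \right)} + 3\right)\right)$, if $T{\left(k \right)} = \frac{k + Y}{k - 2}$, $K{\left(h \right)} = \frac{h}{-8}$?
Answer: $- \frac{52043}{2044} \approx -25.461$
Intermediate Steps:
$K{\left(h \right)} = - \frac{h}{8}$ ($K{\left(h \right)} = h \left(- \frac{1}{8}\right) = - \frac{h}{8}$)
$T{\left(k \right)} = \frac{-5 + k}{-2 + k}$ ($T{\left(k \right)} = \frac{k - 5}{k - 2} = \frac{-5 + k}{-2 + k}$)
$\left(- \frac{53}{73} + \frac{60}{-28}\right) \left(K{\left(9 \right)} + 2 \left(T{\left(-1 \right)} + 3\right)\right) = \left(- \frac{53}{73} + \frac{60}{-28}\right) \left(\left(- \frac{1}{8}\right) 9 + 2 \left(\frac{-5 - 1}{-2 - 1} + 3\right)\right) = \left(\left(-53\right) \frac{1}{73} + 60 \left(- \frac{1}{28}\right)\right) \left(- \frac{9}{8} + 2 \left(\frac{1}{-3} \left(-6\right) + 3\right)\right) = \left(- \frac{53}{73} - \frac{15}{7}\right) \left(- \frac{9}{8} + 2 \left(\left(- \frac{1}{3}\right) \left(-6\right) + 3\right)\right) = - \frac{1466 \left(- \frac{9}{8} + 2 \left(2 + 3\right)\right)}{511} = - \frac{1466 \left(- \frac{9}{8} + 2 \cdot 5\right)}{511} = - \frac{1466 \left(- \frac{9}{8} + 10\right)}{511} = \left(- \frac{1466}{511}\right) \frac{71}{8} = - \frac{52043}{2044}$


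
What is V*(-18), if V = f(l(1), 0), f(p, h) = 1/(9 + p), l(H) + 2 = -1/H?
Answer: -3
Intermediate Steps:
l(H) = -2 - 1/H
V = ⅙ (V = 1/(9 + (-2 - 1/1)) = 1/(9 + (-2 - 1*1)) = 1/(9 + (-2 - 1)) = 1/(9 - 3) = 1/6 = ⅙ ≈ 0.16667)
V*(-18) = (⅙)*(-18) = -3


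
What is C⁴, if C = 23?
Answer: 279841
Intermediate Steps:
C⁴ = 23⁴ = 279841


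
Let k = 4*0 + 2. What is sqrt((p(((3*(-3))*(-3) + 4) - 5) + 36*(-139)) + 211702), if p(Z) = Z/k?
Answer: sqrt(206711) ≈ 454.65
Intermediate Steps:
k = 2 (k = 0 + 2 = 2)
p(Z) = Z/2
sqrt((p(((3*(-3))*(-3) + 4) - 5) + 36*(-139)) + 211702) = sqrt(((((3*(-3))*(-3) + 4) - 5)/2 + 36*(-139)) + 211702) = sqrt((((-9*(-3) + 4) - 5)/2 - 5004) + 211702) = sqrt((((27 + 4) - 5)/2 - 5004) + 211702) = sqrt(((31 - 5)/2 - 5004) + 211702) = sqrt(((1/2)*26 - 5004) + 211702) = sqrt((13 - 5004) + 211702) = sqrt(-4991 + 211702) = sqrt(206711)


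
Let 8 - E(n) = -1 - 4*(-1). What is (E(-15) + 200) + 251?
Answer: 456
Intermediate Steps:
E(n) = 5 (E(n) = 8 - (-1 - 4*(-1)) = 8 - (-1 + 4) = 8 - 1*3 = 8 - 3 = 5)
(E(-15) + 200) + 251 = (5 + 200) + 251 = 205 + 251 = 456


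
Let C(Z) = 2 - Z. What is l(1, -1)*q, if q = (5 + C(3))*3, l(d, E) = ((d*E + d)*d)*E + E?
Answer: -12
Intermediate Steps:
l(d, E) = E + E*d*(d + E*d) (l(d, E) = ((E*d + d)*d)*E + E = ((d + E*d)*d)*E + E = (d*(d + E*d))*E + E = E*d*(d + E*d) + E = E + E*d*(d + E*d))
q = 12 (q = (5 + (2 - 1*3))*3 = (5 + (2 - 3))*3 = (5 - 1)*3 = 4*3 = 12)
l(1, -1)*q = -(1 + 1² - 1*1²)*12 = -(1 + 1 - 1*1)*12 = -(1 + 1 - 1)*12 = -1*1*12 = -1*12 = -12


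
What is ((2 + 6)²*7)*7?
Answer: 3136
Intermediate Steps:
((2 + 6)²*7)*7 = (8²*7)*7 = (64*7)*7 = 448*7 = 3136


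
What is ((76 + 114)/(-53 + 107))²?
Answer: 9025/729 ≈ 12.380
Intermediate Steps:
((76 + 114)/(-53 + 107))² = (190/54)² = (190*(1/54))² = (95/27)² = 9025/729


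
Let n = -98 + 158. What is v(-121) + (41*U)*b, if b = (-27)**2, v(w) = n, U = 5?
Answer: 149505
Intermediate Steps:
n = 60
v(w) = 60
b = 729
v(-121) + (41*U)*b = 60 + (41*5)*729 = 60 + 205*729 = 60 + 149445 = 149505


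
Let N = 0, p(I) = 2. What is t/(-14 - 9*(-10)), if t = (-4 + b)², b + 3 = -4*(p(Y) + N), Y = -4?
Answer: 225/76 ≈ 2.9605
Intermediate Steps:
b = -11 (b = -3 - 4*(2 + 0) = -3 - 4*2 = -3 - 8 = -11)
t = 225 (t = (-4 - 11)² = (-15)² = 225)
t/(-14 - 9*(-10)) = 225/(-14 - 9*(-10)) = 225/(-14 + 90) = 225/76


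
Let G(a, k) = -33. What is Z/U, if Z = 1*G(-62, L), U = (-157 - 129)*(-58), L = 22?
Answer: -3/1508 ≈ -0.0019894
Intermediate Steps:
U = 16588 (U = -286*(-58) = 16588)
Z = -33 (Z = 1*(-33) = -33)
Z/U = -33/16588 = -33*1/16588 = -3/1508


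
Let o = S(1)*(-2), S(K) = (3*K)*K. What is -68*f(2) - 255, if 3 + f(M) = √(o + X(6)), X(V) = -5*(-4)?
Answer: -51 - 68*√14 ≈ -305.43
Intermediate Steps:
S(K) = 3*K²
X(V) = 20
o = -6 (o = (3*1²)*(-2) = (3*1)*(-2) = 3*(-2) = -6)
f(M) = -3 + √14 (f(M) = -3 + √(-6 + 20) = -3 + √14)
-68*f(2) - 255 = -68*(-3 + √14) - 255 = (204 - 68*√14) - 255 = -51 - 68*√14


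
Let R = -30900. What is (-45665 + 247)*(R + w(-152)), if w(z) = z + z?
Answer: 1417223272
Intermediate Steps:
w(z) = 2*z
(-45665 + 247)*(R + w(-152)) = (-45665 + 247)*(-30900 + 2*(-152)) = -45418*(-30900 - 304) = -45418*(-31204) = 1417223272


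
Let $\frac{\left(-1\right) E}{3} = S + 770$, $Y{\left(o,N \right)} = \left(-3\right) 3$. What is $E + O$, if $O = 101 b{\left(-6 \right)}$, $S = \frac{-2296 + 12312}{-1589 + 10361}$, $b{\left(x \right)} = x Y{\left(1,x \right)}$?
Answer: $\frac{2295760}{731} \approx 3140.6$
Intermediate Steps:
$Y{\left(o,N \right)} = -9$
$b{\left(x \right)} = - 9 x$ ($b{\left(x \right)} = x \left(-9\right) = - 9 x$)
$S = \frac{2504}{2193}$ ($S = \frac{10016}{8772} = 10016 \cdot \frac{1}{8772} = \frac{2504}{2193} \approx 1.1418$)
$O = 5454$ ($O = 101 \left(\left(-9\right) \left(-6\right)\right) = 101 \cdot 54 = 5454$)
$E = - \frac{1691114}{731}$ ($E = - 3 \left(\frac{2504}{2193} + 770\right) = \left(-3\right) \frac{1691114}{2193} = - \frac{1691114}{731} \approx -2313.4$)
$E + O = - \frac{1691114}{731} + 5454 = \frac{2295760}{731}$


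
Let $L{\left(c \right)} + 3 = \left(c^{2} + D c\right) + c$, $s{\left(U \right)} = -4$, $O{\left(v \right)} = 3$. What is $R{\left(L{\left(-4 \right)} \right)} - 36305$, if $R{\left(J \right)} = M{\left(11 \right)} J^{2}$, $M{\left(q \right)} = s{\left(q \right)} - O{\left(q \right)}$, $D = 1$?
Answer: $-36480$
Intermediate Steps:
$L{\left(c \right)} = -3 + c^{2} + 2 c$ ($L{\left(c \right)} = -3 + \left(\left(c^{2} + 1 c\right) + c\right) = -3 + \left(\left(c^{2} + c\right) + c\right) = -3 + \left(\left(c + c^{2}\right) + c\right) = -3 + \left(c^{2} + 2 c\right) = -3 + c^{2} + 2 c$)
$M{\left(q \right)} = -7$ ($M{\left(q \right)} = -4 - 3 = -7$)
$R{\left(J \right)} = - 7 J^{2}$
$R{\left(L{\left(-4 \right)} \right)} - 36305 = - 7 \left(-3 + \left(-4\right)^{2} + 2 \left(-4\right)\right)^{2} - 36305 = - 7 \left(-3 + 16 - 8\right)^{2} - 36305 = - 7 \cdot 5^{2} - 36305 = \left(-7\right) 25 - 36305 = -175 - 36305 = -36480$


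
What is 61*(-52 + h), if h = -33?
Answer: -5185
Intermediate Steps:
61*(-52 + h) = 61*(-52 - 33) = 61*(-85) = -5185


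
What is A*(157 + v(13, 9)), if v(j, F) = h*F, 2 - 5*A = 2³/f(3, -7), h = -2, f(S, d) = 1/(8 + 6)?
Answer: -3058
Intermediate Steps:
f(S, d) = 1/14
A = -22 (A = ⅖ - 2³/(5*1/14) = ⅖ - 8*14/5 = ⅖ - ⅕*112 = ⅖ - 112/5 = -22)
v(j, F) = -2*F
A*(157 + v(13, 9)) = -22*(157 - 2*9) = -22*(157 - 18) = -22*139 = -3058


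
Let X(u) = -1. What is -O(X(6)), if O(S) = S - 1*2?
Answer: 3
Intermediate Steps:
O(S) = -2 + S (O(S) = S - 2 = -2 + S)
-O(X(6)) = -(-2 - 1) = -1*(-3) = 3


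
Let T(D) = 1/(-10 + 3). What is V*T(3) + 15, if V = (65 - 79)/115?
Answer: 1727/115 ≈ 15.017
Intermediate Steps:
V = -14/115 (V = -14*1/115 = -14/115 ≈ -0.12174)
T(D) = -⅐ (T(D) = 1/(-7) = -⅐)
V*T(3) + 15 = -14/115*(-⅐) + 15 = 2/115 + 15 = 1727/115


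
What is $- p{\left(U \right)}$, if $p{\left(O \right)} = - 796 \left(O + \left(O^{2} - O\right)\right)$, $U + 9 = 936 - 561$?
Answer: $106628976$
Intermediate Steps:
$U = 366$ ($U = -9 + \left(936 - 561\right) = -9 + 375 = 366$)
$p{\left(O \right)} = - 796 O^{2}$
$- p{\left(U \right)} = - \left(-796\right) 366^{2} = - \left(-796\right) 133956 = \left(-1\right) \left(-106628976\right) = 106628976$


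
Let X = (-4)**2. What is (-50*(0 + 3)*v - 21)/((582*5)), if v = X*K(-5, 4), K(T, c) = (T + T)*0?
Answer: -7/970 ≈ -0.0072165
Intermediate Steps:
K(T, c) = 0 (K(T, c) = (2*T)*0 = 0)
X = 16
v = 0 (v = 16*0 = 0)
(-50*(0 + 3)*v - 21)/((582*5)) = (-50*(0 + 3)*0 - 21)/((582*5)) = (-150*0 - 21)/2910 = (-50*0 - 21)*(1/2910) = (0 - 21)*(1/2910) = -21*1/2910 = -7/970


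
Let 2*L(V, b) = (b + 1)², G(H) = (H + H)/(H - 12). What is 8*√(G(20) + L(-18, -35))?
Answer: 8*√583 ≈ 193.16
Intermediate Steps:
G(H) = 2*H/(-12 + H) (G(H) = (2*H)/(-12 + H) = 2*H/(-12 + H))
L(V, b) = (1 + b)²/2 (L(V, b) = (b + 1)²/2 = (1 + b)²/2)
8*√(G(20) + L(-18, -35)) = 8*√(2*20/(-12 + 20) + (1 - 35)²/2) = 8*√(2*20/8 + (½)*(-34)²) = 8*√(2*20*(⅛) + (½)*1156) = 8*√(5 + 578) = 8*√583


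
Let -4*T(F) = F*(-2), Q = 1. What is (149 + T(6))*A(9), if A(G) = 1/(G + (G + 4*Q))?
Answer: 76/11 ≈ 6.9091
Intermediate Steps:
T(F) = F/2 (T(F) = -F*(-2)/4 = -(-1)*F/2 = F/2)
A(G) = 1/(4 + 2*G) (A(G) = 1/(G + (G + 4*1)) = 1/(G + (G + 4)) = 1/(G + (4 + G)) = 1/(4 + 2*G))
(149 + T(6))*A(9) = (149 + (½)*6)*(1/(2*(2 + 9))) = (149 + 3)*((½)/11) = 152*((½)*(1/11)) = 152*(1/22) = 76/11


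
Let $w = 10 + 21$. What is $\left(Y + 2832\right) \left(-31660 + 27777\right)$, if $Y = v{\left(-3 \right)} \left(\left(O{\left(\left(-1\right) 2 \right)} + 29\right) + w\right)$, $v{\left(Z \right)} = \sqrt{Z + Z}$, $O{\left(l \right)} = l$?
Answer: $-10996656 - 225214 i \sqrt{6} \approx -1.0997 \cdot 10^{7} - 5.5166 \cdot 10^{5} i$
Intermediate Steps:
$w = 31$
$v{\left(Z \right)} = \sqrt{2} \sqrt{Z}$ ($v{\left(Z \right)} = \sqrt{2 Z} = \sqrt{2} \sqrt{Z}$)
$Y = 58 i \sqrt{6}$ ($Y = \sqrt{2} \sqrt{-3} \left(\left(\left(-1\right) 2 + 29\right) + 31\right) = \sqrt{2} i \sqrt{3} \left(\left(-2 + 29\right) + 31\right) = i \sqrt{6} \left(27 + 31\right) = i \sqrt{6} \cdot 58 = 58 i \sqrt{6} \approx 142.07 i$)
$\left(Y + 2832\right) \left(-31660 + 27777\right) = \left(58 i \sqrt{6} + 2832\right) \left(-31660 + 27777\right) = \left(2832 + 58 i \sqrt{6}\right) \left(-3883\right) = -10996656 - 225214 i \sqrt{6}$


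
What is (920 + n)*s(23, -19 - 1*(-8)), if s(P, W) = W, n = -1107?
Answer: 2057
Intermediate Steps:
(920 + n)*s(23, -19 - 1*(-8)) = (920 - 1107)*(-19 - 1*(-8)) = -187*(-19 + 8) = -187*(-11) = 2057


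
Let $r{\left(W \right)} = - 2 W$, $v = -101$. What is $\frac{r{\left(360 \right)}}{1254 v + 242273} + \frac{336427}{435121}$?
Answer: $\frac{38584066193}{50308254899} \approx 0.76695$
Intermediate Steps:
$\frac{r{\left(360 \right)}}{1254 v + 242273} + \frac{336427}{435121} = \frac{\left(-2\right) 360}{1254 \left(-101\right) + 242273} + \frac{336427}{435121} = - \frac{720}{-126654 + 242273} + 336427 \cdot \frac{1}{435121} = - \frac{720}{115619} + \frac{336427}{435121} = \frac{38584066193}{50308254899}$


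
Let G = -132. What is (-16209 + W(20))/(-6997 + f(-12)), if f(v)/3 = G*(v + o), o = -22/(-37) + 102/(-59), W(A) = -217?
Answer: 35857958/3920339 ≈ 9.1467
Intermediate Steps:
o = -2476/2183 (o = -22*(-1/37) + 102*(-1/59) = 22/37 - 102/59 = -2476/2183 ≈ -1.1342)
f(v) = 980496/2183 - 396*v (f(v) = 3*(-132*(v - 2476/2183)) = 3*(-132*(-2476/2183 + v)) = 3*(326832/2183 - 132*v) = 980496/2183 - 396*v)
(-16209 + W(20))/(-6997 + f(-12)) = (-16209 - 217)/(-6997 + (980496/2183 - 396*(-12))) = -16426/(-6997 + (980496/2183 + 4752)) = -16426/(-6997 + 11354112/2183) = -16426/(-3920339/2183) = -16426*(-2183/3920339) = 35857958/3920339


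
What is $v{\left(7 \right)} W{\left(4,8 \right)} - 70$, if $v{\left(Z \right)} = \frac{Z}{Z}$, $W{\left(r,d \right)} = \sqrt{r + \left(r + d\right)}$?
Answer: $-66$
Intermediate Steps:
$W{\left(r,d \right)} = \sqrt{d + 2 r}$ ($W{\left(r,d \right)} = \sqrt{r + \left(d + r\right)} = \sqrt{d + 2 r}$)
$v{\left(Z \right)} = 1$
$v{\left(7 \right)} W{\left(4,8 \right)} - 70 = 1 \sqrt{8 + 2 \cdot 4} - 70 = 1 \sqrt{8 + 8} - 70 = 1 \sqrt{16} - 70 = 1 \cdot 4 - 70 = 4 - 70 = -66$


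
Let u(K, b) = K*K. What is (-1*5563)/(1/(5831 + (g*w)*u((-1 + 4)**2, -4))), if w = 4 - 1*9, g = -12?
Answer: -59474033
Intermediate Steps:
w = -5 (w = 4 - 9 = -5)
u(K, b) = K**2
(-1*5563)/(1/(5831 + (g*w)*u((-1 + 4)**2, -4))) = (-1*5563)/(1/(5831 + (-12*(-5))*((-1 + 4)**2)**2)) = -5563/(1/(5831 + 60*(3**2)**2)) = -5563/(1/(5831 + 60*9**2)) = -5563/(1/(5831 + 60*81)) = -5563/(1/(5831 + 4860)) = -5563/(1/10691) = -5563/1/10691 = -5563*10691 = -59474033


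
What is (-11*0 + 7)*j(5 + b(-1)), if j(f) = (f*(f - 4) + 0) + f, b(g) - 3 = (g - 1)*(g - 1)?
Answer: 756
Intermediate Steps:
b(g) = 3 + (-1 + g)² (b(g) = 3 + (g - 1)*(g - 1) = 3 + (-1 + g)*(-1 + g) = 3 + (-1 + g)²)
j(f) = f + f*(-4 + f) (j(f) = (f*(-4 + f) + 0) + f = f*(-4 + f) + f = f + f*(-4 + f))
(-11*0 + 7)*j(5 + b(-1)) = (-11*0 + 7)*((5 + (3 + (-1 - 1)²))*(-3 + (5 + (3 + (-1 - 1)²)))) = (0 + 7)*((5 + (3 + (-2)²))*(-3 + (5 + (3 + (-2)²)))) = 7*((5 + (3 + 4))*(-3 + (5 + (3 + 4)))) = 7*((5 + 7)*(-3 + (5 + 7))) = 7*(12*(-3 + 12)) = 7*(12*9) = 7*108 = 756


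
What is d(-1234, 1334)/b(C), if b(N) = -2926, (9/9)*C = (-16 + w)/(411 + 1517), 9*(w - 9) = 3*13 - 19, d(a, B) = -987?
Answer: 141/418 ≈ 0.33732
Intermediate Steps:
w = 101/9 (w = 9 + (3*13 - 19)/9 = 9 + (39 - 19)/9 = 9 + (⅑)*20 = 9 + 20/9 = 101/9 ≈ 11.222)
C = -43/17352 (C = (-16 + 101/9)/(411 + 1517) = -43/9/1928 = -43/9*1/1928 = -43/17352 ≈ -0.0024781)
d(-1234, 1334)/b(C) = -987/(-2926) = -987*(-1/2926) = 141/418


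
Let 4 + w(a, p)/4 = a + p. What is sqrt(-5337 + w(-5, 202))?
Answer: I*sqrt(4565) ≈ 67.565*I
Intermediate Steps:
w(a, p) = -16 + 4*a + 4*p (w(a, p) = -16 + 4*(a + p) = -16 + (4*a + 4*p) = -16 + 4*a + 4*p)
sqrt(-5337 + w(-5, 202)) = sqrt(-5337 + (-16 + 4*(-5) + 4*202)) = sqrt(-5337 + (-16 - 20 + 808)) = sqrt(-5337 + 772) = sqrt(-4565) = I*sqrt(4565)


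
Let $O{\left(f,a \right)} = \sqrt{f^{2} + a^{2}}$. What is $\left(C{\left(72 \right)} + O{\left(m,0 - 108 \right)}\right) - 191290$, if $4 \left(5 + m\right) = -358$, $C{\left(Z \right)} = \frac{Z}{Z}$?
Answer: $-191289 + \frac{27 \sqrt{113}}{2} \approx -1.9115 \cdot 10^{5}$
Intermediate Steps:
$C{\left(Z \right)} = 1$
$m = - \frac{189}{2}$ ($m = -5 + \frac{1}{4} \left(-358\right) = -5 - \frac{179}{2} = - \frac{189}{2} \approx -94.5$)
$O{\left(f,a \right)} = \sqrt{a^{2} + f^{2}}$
$\left(C{\left(72 \right)} + O{\left(m,0 - 108 \right)}\right) - 191290 = \left(1 + \sqrt{\left(0 - 108\right)^{2} + \left(- \frac{189}{2}\right)^{2}}\right) - 191290 = \left(1 + \sqrt{\left(0 - 108\right)^{2} + \frac{35721}{4}}\right) - 191290 = \left(1 + \sqrt{\left(-108\right)^{2} + \frac{35721}{4}}\right) - 191290 = \left(1 + \sqrt{11664 + \frac{35721}{4}}\right) - 191290 = \left(1 + \sqrt{\frac{82377}{4}}\right) - 191290 = \left(1 + \frac{27 \sqrt{113}}{2}\right) - 191290 = -191289 + \frac{27 \sqrt{113}}{2}$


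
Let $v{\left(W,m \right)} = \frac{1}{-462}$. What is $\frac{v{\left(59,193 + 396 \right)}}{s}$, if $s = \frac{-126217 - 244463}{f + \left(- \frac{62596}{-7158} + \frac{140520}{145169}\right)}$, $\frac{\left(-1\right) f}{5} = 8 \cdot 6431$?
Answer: $- \frac{66823264825399}{44488392926365080} \approx -0.001502$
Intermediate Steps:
$v{\left(W,m \right)} = - \frac{1}{462}$
$f = -257240$ ($f = - 5 \cdot 8 \cdot 6431 = \left(-5\right) 51448 = -257240$)
$s = \frac{96295222784340}{66823264825399}$ ($s = \frac{-126217 - 244463}{-257240 + \left(- \frac{62596}{-7158} + \frac{140520}{145169}\right)} = - \frac{370680}{-257240 + \left(\left(-62596\right) \left(- \frac{1}{7158}\right) + 140520 \cdot \frac{1}{145169}\right)} = - \frac{370680}{-257240 + \left(\frac{31298}{3579} + \frac{140520}{145169}\right)} = - \frac{370680}{-257240 + \frac{5046420442}{519559851}} = - \frac{370680}{- \frac{133646529650798}{519559851}} = \left(-370680\right) \left(- \frac{519559851}{133646529650798}\right) = \frac{96295222784340}{66823264825399} \approx 1.441$)
$\frac{v{\left(59,193 + 396 \right)}}{s} = - \frac{1}{462 \cdot \frac{96295222784340}{66823264825399}} = \left(- \frac{1}{462}\right) \frac{66823264825399}{96295222784340} = - \frac{66823264825399}{44488392926365080}$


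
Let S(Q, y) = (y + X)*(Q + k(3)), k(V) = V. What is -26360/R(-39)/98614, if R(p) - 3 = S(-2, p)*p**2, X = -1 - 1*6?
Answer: 13180/3449665641 ≈ 3.8207e-6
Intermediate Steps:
X = -7 (X = -1 - 6 = -7)
S(Q, y) = (-7 + y)*(3 + Q) (S(Q, y) = (y - 7)*(Q + 3) = (-7 + y)*(3 + Q))
R(p) = 3 + p**2*(-7 + p) (R(p) = 3 + (-21 - 7*(-2) + 3*p - 2*p)*p**2 = 3 + (-21 + 14 + 3*p - 2*p)*p**2 = 3 + (-7 + p)*p**2 = 3 + p**2*(-7 + p))
-26360/R(-39)/98614 = -26360/(3 + (-39)**2*(-7 - 39))/98614 = -26360/(3 + 1521*(-46))*(1/98614) = -26360/(3 - 69966)*(1/98614) = -26360/(-69963)*(1/98614) = -26360*(-1/69963)*(1/98614) = (26360/69963)*(1/98614) = 13180/3449665641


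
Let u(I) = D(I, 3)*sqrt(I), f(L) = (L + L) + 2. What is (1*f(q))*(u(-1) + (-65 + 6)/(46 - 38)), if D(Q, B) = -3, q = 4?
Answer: -295/4 - 30*I ≈ -73.75 - 30.0*I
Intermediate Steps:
f(L) = 2 + 2*L (f(L) = 2*L + 2 = 2 + 2*L)
u(I) = -3*sqrt(I)
(1*f(q))*(u(-1) + (-65 + 6)/(46 - 38)) = (1*(2 + 2*4))*(-3*I + (-65 + 6)/(46 - 38)) = (1*(2 + 8))*(-3*I - 59/8) = (1*10)*(-3*I - 59*1/8) = 10*(-3*I - 59/8) = 10*(-59/8 - 3*I) = -295/4 - 30*I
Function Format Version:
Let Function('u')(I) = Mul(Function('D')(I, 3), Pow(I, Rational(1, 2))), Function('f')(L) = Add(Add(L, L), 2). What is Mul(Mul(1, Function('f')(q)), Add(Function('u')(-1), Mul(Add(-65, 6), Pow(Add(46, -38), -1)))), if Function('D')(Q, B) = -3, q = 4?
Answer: Add(Rational(-295, 4), Mul(-30, I)) ≈ Add(-73.750, Mul(-30.000, I))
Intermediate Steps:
Function('f')(L) = Add(2, Mul(2, L)) (Function('f')(L) = Add(Mul(2, L), 2) = Add(2, Mul(2, L)))
Function('u')(I) = Mul(-3, Pow(I, Rational(1, 2)))
Mul(Mul(1, Function('f')(q)), Add(Function('u')(-1), Mul(Add(-65, 6), Pow(Add(46, -38), -1)))) = Mul(Mul(1, Add(2, Mul(2, 4))), Add(Mul(-3, Pow(-1, Rational(1, 2))), Mul(Add(-65, 6), Pow(Add(46, -38), -1)))) = Mul(Mul(1, Add(2, 8)), Add(Mul(-3, I), Mul(-59, Pow(8, -1)))) = Mul(Mul(1, 10), Add(Mul(-3, I), Mul(-59, Rational(1, 8)))) = Mul(10, Add(Mul(-3, I), Rational(-59, 8))) = Mul(10, Add(Rational(-59, 8), Mul(-3, I))) = Add(Rational(-295, 4), Mul(-30, I))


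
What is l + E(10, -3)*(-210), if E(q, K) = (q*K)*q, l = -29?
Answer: 62971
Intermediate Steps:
E(q, K) = K*q² (E(q, K) = (K*q)*q = K*q²)
l + E(10, -3)*(-210) = -29 - 3*10²*(-210) = -29 - 3*100*(-210) = -29 - 300*(-210) = -29 + 63000 = 62971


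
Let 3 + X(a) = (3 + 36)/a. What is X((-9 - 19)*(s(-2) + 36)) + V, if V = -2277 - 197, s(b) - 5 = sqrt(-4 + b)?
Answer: (-69356*sqrt(6) + 2843635*I)/(28*(sqrt(6) - 41*I)) ≈ -2477.0 + 0.0020224*I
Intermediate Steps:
s(b) = 5 + sqrt(-4 + b)
V = -2474
X(a) = -3 + 39/a (X(a) = -3 + (3 + 36)/a = -3 + 39/a)
X((-9 - 19)*(s(-2) + 36)) + V = (-3 + 39/(((-9 - 19)*((5 + sqrt(-4 - 2)) + 36)))) - 2474 = (-3 + 39/((-28*((5 + sqrt(-6)) + 36)))) - 2474 = (-3 + 39/((-28*((5 + I*sqrt(6)) + 36)))) - 2474 = (-3 + 39/((-28*(41 + I*sqrt(6))))) - 2474 = (-3 + 39/(-1148 - 28*I*sqrt(6))) - 2474 = -2477 + 39/(-1148 - 28*I*sqrt(6))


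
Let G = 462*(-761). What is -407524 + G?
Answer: -759106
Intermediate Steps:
G = -351582
-407524 + G = -407524 - 351582 = -759106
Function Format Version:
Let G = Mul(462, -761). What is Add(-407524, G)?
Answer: -759106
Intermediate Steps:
G = -351582
Add(-407524, G) = Add(-407524, -351582) = -759106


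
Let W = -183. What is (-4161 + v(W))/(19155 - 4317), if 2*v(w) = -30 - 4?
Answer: -2089/7419 ≈ -0.28157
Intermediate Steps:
v(w) = -17 (v(w) = (-30 - 4)/2 = (½)*(-34) = -17)
(-4161 + v(W))/(19155 - 4317) = (-4161 - 17)/(19155 - 4317) = -4178/14838 = -4178*1/14838 = -2089/7419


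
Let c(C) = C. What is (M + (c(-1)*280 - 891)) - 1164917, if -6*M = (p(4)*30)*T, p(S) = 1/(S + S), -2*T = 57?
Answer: -18657123/16 ≈ -1.1661e+6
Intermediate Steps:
T = -57/2 (T = -½*57 = -57/2 ≈ -28.500)
p(S) = 1/(2*S)
M = 285/16 (M = -((½)/4)*30*(-57)/(6*2) = -((½)*(¼))*30*(-57)/(6*2) = -(⅛)*30*(-57)/(6*2) = -5*(-57)/(8*2) = -⅙*(-855/8) = 285/16 ≈ 17.813)
(M + (c(-1)*280 - 891)) - 1164917 = (285/16 + (-1*280 - 891)) - 1164917 = (285/16 + (-280 - 891)) - 1164917 = (285/16 - 1171) - 1164917 = -18451/16 - 1164917 = -18657123/16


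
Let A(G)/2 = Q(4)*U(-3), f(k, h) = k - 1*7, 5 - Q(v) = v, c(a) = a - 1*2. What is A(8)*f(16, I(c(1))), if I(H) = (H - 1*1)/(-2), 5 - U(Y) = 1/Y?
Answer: 96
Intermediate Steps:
c(a) = -2 + a (c(a) = a - 2 = -2 + a)
Q(v) = 5 - v
U(Y) = 5 - 1/Y
I(H) = ½ - H/2 (I(H) = (H - 1)*(-½) = (-1 + H)*(-½) = ½ - H/2)
f(k, h) = -7 + k (f(k, h) = k - 7 = -7 + k)
A(G) = 32/3 (A(G) = 2*((5 - 1*4)*(5 - 1/(-3))) = 2*((5 - 4)*(5 - 1*(-⅓))) = 2*(1*(5 + ⅓)) = 2*(1*(16/3)) = 2*(16/3) = 32/3)
A(8)*f(16, I(c(1))) = 32*(-7 + 16)/3 = (32/3)*9 = 96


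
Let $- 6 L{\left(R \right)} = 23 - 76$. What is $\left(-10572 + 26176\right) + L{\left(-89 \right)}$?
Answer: $\frac{93677}{6} \approx 15613.0$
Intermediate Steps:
$L{\left(R \right)} = \frac{53}{6}$ ($L{\left(R \right)} = - \frac{23 - 76}{6} = \left(- \frac{1}{6}\right) \left(-53\right) = \frac{53}{6}$)
$\left(-10572 + 26176\right) + L{\left(-89 \right)} = \left(-10572 + 26176\right) + \frac{53}{6} = 15604 + \frac{53}{6} = \frac{93677}{6}$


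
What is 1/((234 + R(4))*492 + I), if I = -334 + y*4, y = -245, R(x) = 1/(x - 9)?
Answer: 5/568578 ≈ 8.7939e-6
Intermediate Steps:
R(x) = 1/(-9 + x)
I = -1314 (I = -334 - 245*4 = -334 - 980 = -1314)
1/((234 + R(4))*492 + I) = 1/((234 + 1/(-9 + 4))*492 - 1314) = 1/((234 + 1/(-5))*492 - 1314) = 1/((234 - 1/5)*492 - 1314) = 1/((1169/5)*492 - 1314) = 1/(575148/5 - 1314) = 1/(568578/5) = 5/568578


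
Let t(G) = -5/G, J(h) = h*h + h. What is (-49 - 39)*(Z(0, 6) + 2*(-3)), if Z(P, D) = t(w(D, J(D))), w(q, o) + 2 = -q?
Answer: 473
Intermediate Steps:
J(h) = h + h² (J(h) = h² + h = h + h²)
w(q, o) = -2 - q
Z(P, D) = -5/(-2 - D)
(-49 - 39)*(Z(0, 6) + 2*(-3)) = (-49 - 39)*(5/(2 + 6) + 2*(-3)) = -88*(5/8 - 6) = -88*(-43/8) = 473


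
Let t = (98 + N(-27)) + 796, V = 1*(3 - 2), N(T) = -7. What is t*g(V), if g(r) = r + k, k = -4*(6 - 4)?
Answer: -6209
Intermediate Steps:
k = -8 (k = -4*2 = -8)
V = 1 (V = 1*1 = 1)
g(r) = -8 + r (g(r) = r - 8 = -8 + r)
t = 887 (t = (98 - 7) + 796 = 91 + 796 = 887)
t*g(V) = 887*(-8 + 1) = 887*(-7) = -6209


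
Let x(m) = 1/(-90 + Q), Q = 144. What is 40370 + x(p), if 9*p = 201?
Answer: 2179981/54 ≈ 40370.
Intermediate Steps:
p = 67/3 (p = (1/9)*201 = 67/3 ≈ 22.333)
x(m) = 1/54 (x(m) = 1/(-90 + 144) = 1/54)
40370 + x(p) = 40370 + 1/54 = 2179981/54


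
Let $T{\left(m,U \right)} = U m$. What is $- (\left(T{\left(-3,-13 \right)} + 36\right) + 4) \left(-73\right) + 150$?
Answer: $5917$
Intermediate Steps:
$- (\left(T{\left(-3,-13 \right)} + 36\right) + 4) \left(-73\right) + 150 = - (\left(\left(-13\right) \left(-3\right) + 36\right) + 4) \left(-73\right) + 150 = - (\left(39 + 36\right) + 4) \left(-73\right) + 150 = - (75 + 4) \left(-73\right) + 150 = \left(-1\right) 79 \left(-73\right) + 150 = \left(-79\right) \left(-73\right) + 150 = 5767 + 150 = 5917$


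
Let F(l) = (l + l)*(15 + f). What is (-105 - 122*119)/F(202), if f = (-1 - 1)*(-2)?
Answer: -14623/7676 ≈ -1.9050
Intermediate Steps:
f = 4 (f = -2*(-2) = 4)
F(l) = 38*l (F(l) = (l + l)*(15 + 4) = (2*l)*19 = 38*l)
(-105 - 122*119)/F(202) = (-105 - 122*119)/((38*202)) = (-105 - 14518)/7676 = -14623*1/7676 = -14623/7676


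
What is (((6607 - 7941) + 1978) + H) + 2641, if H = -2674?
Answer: 611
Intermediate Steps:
(((6607 - 7941) + 1978) + H) + 2641 = (((6607 - 7941) + 1978) - 2674) + 2641 = ((-1334 + 1978) - 2674) + 2641 = (644 - 2674) + 2641 = -2030 + 2641 = 611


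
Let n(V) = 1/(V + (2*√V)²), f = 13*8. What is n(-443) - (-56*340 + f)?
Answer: 41943239/2215 ≈ 18936.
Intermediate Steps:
f = 104
n(V) = 1/(5*V) (n(V) = 1/(V + 4*V) = 1/(5*V))
n(-443) - (-56*340 + f) = (⅕)/(-443) - (-56*340 + 104) = (⅕)*(-1/443) - (-19040 + 104) = -1/2215 - 1*(-18936) = -1/2215 + 18936 = 41943239/2215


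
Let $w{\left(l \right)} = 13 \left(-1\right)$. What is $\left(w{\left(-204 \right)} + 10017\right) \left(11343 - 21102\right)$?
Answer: $-97629036$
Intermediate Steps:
$w{\left(l \right)} = -13$
$\left(w{\left(-204 \right)} + 10017\right) \left(11343 - 21102\right) = \left(-13 + 10017\right) \left(11343 - 21102\right) = 10004 \left(-9759\right) = -97629036$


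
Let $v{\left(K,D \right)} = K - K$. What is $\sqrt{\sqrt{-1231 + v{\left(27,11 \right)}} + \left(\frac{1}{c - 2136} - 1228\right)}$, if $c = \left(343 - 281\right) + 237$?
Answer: $\frac{\sqrt{-4143972569 + 3374569 i \sqrt{1231}}}{1837} \approx 0.50056 + 35.046 i$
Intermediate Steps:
$v{\left(K,D \right)} = 0$
$c = 299$ ($c = 62 + 237 = 299$)
$\sqrt{\sqrt{-1231 + v{\left(27,11 \right)}} + \left(\frac{1}{c - 2136} - 1228\right)} = \sqrt{\sqrt{-1231 + 0} + \left(\frac{1}{299 - 2136} - 1228\right)} = \sqrt{\sqrt{-1231} - \left(1228 - \frac{1}{-1837}\right)} = \sqrt{i \sqrt{1231} - \frac{2255837}{1837}} = \sqrt{- \frac{2255837}{1837} + i \sqrt{1231}}$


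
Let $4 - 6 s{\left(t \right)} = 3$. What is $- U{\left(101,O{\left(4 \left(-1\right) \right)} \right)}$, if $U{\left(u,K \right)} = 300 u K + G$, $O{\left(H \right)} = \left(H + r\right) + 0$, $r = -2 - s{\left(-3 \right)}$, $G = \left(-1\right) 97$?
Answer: $186947$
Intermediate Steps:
$G = -97$
$s{\left(t \right)} = \frac{1}{6}$ ($s{\left(t \right)} = \frac{2}{3} - \frac{1}{2} = \frac{1}{6}$)
$r = - \frac{13}{6}$ ($r = -2 - \frac{1}{6} = - \frac{13}{6} \approx -2.1667$)
$O{\left(H \right)} = - \frac{13}{6} + H$ ($O{\left(H \right)} = \left(H - \frac{13}{6}\right) + 0 = \left(- \frac{13}{6} + H\right) + 0 = - \frac{13}{6} + H$)
$U{\left(u,K \right)} = -97 + 300 K u$ ($U{\left(u,K \right)} = 300 u K - 97 = 300 K u - 97 = -97 + 300 K u$)
$- U{\left(101,O{\left(4 \left(-1\right) \right)} \right)} = - (-97 + 300 \left(- \frac{13}{6} + 4 \left(-1\right)\right) 101) = - (-97 + 300 \left(- \frac{13}{6} - 4\right) 101) = - (-97 + 300 \left(- \frac{37}{6}\right) 101) = - (-97 - 186850) = \left(-1\right) \left(-186947\right) = 186947$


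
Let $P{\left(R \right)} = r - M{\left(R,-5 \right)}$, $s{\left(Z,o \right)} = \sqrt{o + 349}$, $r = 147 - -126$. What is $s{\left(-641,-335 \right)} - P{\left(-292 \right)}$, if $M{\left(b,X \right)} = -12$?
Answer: $-285 + \sqrt{14} \approx -281.26$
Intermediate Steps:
$r = 273$ ($r = 147 + 126 = 273$)
$s{\left(Z,o \right)} = \sqrt{349 + o}$
$P{\left(R \right)} = 285$ ($P{\left(R \right)} = 273 - -12 = 273 + 12 = 285$)
$s{\left(-641,-335 \right)} - P{\left(-292 \right)} = \sqrt{349 - 335} - 285 = \sqrt{14} - 285 = -285 + \sqrt{14}$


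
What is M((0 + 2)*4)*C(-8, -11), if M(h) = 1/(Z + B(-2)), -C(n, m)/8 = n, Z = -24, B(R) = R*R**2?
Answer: -2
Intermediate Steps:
B(R) = R**3
C(n, m) = -8*n
M(h) = -1/32 (M(h) = 1/(-24 + (-2)**3) = 1/(-24 - 8) = 1/(-32) = -1/32)
M((0 + 2)*4)*C(-8, -11) = -(-1)*(-8)/4 = -1/32*64 = -2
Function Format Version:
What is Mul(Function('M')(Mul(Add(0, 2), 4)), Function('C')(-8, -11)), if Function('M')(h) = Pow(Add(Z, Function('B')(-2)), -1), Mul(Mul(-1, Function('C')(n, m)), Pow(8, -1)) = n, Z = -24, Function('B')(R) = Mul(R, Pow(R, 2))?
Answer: -2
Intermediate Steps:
Function('B')(R) = Pow(R, 3)
Function('C')(n, m) = Mul(-8, n)
Function('M')(h) = Rational(-1, 32) (Function('M')(h) = Pow(Add(-24, Pow(-2, 3)), -1) = Pow(Add(-24, -8), -1) = Pow(-32, -1) = Rational(-1, 32))
Mul(Function('M')(Mul(Add(0, 2), 4)), Function('C')(-8, -11)) = Mul(Rational(-1, 32), Mul(-8, -8)) = Mul(Rational(-1, 32), 64) = -2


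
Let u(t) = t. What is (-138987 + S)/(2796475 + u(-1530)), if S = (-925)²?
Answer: 716638/2794945 ≈ 0.25640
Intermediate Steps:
S = 855625
(-138987 + S)/(2796475 + u(-1530)) = (-138987 + 855625)/(2796475 - 1530) = 716638/2794945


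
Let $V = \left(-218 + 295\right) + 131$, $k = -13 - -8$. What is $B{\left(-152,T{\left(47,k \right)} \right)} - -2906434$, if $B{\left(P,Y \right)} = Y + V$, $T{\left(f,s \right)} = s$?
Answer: $2906637$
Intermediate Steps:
$k = -5$ ($k = -13 + 8 = -5$)
$V = 208$ ($V = 77 + 131 = 208$)
$B{\left(P,Y \right)} = 208 + Y$ ($B{\left(P,Y \right)} = Y + 208 = 208 + Y$)
$B{\left(-152,T{\left(47,k \right)} \right)} - -2906434 = \left(208 - 5\right) - -2906434 = 203 + 2906434 = 2906637$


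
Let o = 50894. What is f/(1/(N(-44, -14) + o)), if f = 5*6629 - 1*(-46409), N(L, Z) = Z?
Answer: 4047707520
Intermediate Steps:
f = 79554 (f = 33145 + 46409 = 79554)
f/(1/(N(-44, -14) + o)) = 79554/(1/(-14 + 50894)) = 79554/(1/50880) = 79554*50880 = 4047707520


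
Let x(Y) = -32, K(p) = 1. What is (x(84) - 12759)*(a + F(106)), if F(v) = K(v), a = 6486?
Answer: -82975217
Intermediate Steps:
F(v) = 1
(x(84) - 12759)*(a + F(106)) = (-32 - 12759)*(6486 + 1) = -12791*6487 = -82975217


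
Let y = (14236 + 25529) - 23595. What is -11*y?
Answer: -177870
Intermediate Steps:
y = 16170 (y = 39765 - 23595 = 16170)
-11*y = -11*16170 = -177870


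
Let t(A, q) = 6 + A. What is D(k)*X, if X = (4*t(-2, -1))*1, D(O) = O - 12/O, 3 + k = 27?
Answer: 376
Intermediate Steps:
k = 24 (k = -3 + 27 = 24)
X = 16 (X = (4*(6 - 2))*1 = (4*4)*1 = 16*1 = 16)
D(k)*X = (24 - 12/24)*16 = (24 - 12*1/24)*16 = (24 - 1/2)*16 = (47/2)*16 = 376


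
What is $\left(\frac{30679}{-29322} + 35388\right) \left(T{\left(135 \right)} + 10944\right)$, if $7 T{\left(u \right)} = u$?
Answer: $\frac{8847753823439}{22806} \approx 3.8796 \cdot 10^{8}$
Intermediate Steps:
$T{\left(u \right)} = \frac{u}{7}$
$\left(\frac{30679}{-29322} + 35388\right) \left(T{\left(135 \right)} + 10944\right) = \left(\frac{30679}{-29322} + 35388\right) \left(\frac{1}{7} \cdot 135 + 10944\right) = \left(30679 \left(- \frac{1}{29322}\right) + 35388\right) \left(\frac{135}{7} + 10944\right) = \left(- \frac{30679}{29322} + 35388\right) \frac{76743}{7} = \frac{1037616257}{29322} \cdot \frac{76743}{7} = \frac{8847753823439}{22806}$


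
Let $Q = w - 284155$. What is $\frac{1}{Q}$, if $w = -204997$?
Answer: $- \frac{1}{489152} \approx -2.0444 \cdot 10^{-6}$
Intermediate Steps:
$Q = -489152$ ($Q = -204997 - 284155 = -489152$)
$\frac{1}{Q} = \frac{1}{-489152} = - \frac{1}{489152}$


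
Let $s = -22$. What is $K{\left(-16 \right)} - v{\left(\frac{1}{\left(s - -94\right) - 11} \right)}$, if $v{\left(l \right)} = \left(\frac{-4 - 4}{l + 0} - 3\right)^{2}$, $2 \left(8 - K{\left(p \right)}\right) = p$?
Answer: $-241065$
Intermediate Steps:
$K{\left(p \right)} = 8 - \frac{p}{2}$
$v{\left(l \right)} = \left(-3 - \frac{8}{l}\right)^{2}$ ($v{\left(l \right)} = \left(- \frac{8}{l} - 3\right)^{2} = \left(-3 - \frac{8}{l}\right)^{2}$)
$K{\left(-16 \right)} - v{\left(\frac{1}{\left(s - -94\right) - 11} \right)} = \left(8 - -8\right) - \frac{\left(8 + \frac{3}{\left(-22 - -94\right) - 11}\right)^{2}}{\frac{1}{\left(\left(-22 - -94\right) - 11\right)^{2}}} = \left(8 + 8\right) - \frac{\left(8 + \frac{3}{\left(-22 + 94\right) - 11}\right)^{2}}{\frac{1}{\left(\left(-22 + 94\right) - 11\right)^{2}}} = 16 - \frac{\left(8 + \frac{3}{72 - 11}\right)^{2}}{\frac{1}{\left(72 - 11\right)^{2}}} = 16 - \frac{\left(8 + \frac{3}{61}\right)^{2}}{\frac{1}{3721}} = 16 - \frac{1}{(\frac{1}{61})^{2}} \left(8 + 3 \cdot \frac{1}{61}\right)^{2} = 16 - 3721 \left(8 + \frac{3}{61}\right)^{2} = 16 - 3721 \left(\frac{491}{61}\right)^{2} = 16 - 3721 \cdot \frac{241081}{3721} = 16 - 241081 = -241065$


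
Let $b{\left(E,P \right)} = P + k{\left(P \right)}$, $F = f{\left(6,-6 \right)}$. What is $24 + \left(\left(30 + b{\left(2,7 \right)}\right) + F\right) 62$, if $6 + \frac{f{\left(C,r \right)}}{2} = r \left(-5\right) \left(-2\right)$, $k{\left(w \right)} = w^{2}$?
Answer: $-2828$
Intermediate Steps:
$f{\left(C,r \right)} = -12 + 20 r$ ($f{\left(C,r \right)} = -12 + 2 r \left(-5\right) \left(-2\right) = -12 + 2 - 5 r \left(-2\right) = -12 + 2 \cdot 10 r = -12 + 20 r$)
$F = -132$ ($F = -12 + 20 \left(-6\right) = -12 - 120 = -132$)
$b{\left(E,P \right)} = P + P^{2}$
$24 + \left(\left(30 + b{\left(2,7 \right)}\right) + F\right) 62 = 24 + \left(\left(30 + 7 \left(1 + 7\right)\right) - 132\right) 62 = 24 + \left(\left(30 + 7 \cdot 8\right) - 132\right) 62 = 24 + \left(\left(30 + 56\right) - 132\right) 62 = 24 + \left(86 - 132\right) 62 = 24 - 2852 = -2828$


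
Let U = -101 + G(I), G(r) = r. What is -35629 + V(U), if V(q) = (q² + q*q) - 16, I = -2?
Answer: -14427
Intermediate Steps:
U = -103 (U = -101 - 2 = -103)
V(q) = -16 + 2*q² (V(q) = (q² + q²) - 16 = 2*q² - 16 = -16 + 2*q²)
-35629 + V(U) = -35629 + (-16 + 2*(-103)²) = -35629 + (-16 + 2*10609) = -35629 + (-16 + 21218) = -35629 + 21202 = -14427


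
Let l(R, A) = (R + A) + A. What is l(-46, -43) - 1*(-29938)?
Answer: 29806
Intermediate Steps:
l(R, A) = R + 2*A (l(R, A) = (A + R) + A = R + 2*A)
l(-46, -43) - 1*(-29938) = (-46 + 2*(-43)) - 1*(-29938) = (-46 - 86) + 29938 = -132 + 29938 = 29806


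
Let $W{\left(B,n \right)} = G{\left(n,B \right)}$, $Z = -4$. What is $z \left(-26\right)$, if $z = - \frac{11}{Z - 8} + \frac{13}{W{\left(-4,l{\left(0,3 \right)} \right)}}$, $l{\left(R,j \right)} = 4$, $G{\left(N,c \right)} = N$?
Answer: $- \frac{325}{3} \approx -108.33$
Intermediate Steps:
$W{\left(B,n \right)} = n$
$z = \frac{25}{6}$ ($z = - \frac{11}{-4 - 8} + \frac{13}{4} = - \frac{11}{-4 - 8} + 13 \cdot \frac{1}{4} = - \frac{11}{-12} + \frac{13}{4} = \left(-11\right) \left(- \frac{1}{12}\right) + \frac{13}{4} = \frac{11}{12} + \frac{13}{4} = \frac{25}{6} \approx 4.1667$)
$z \left(-26\right) = \frac{25}{6} \left(-26\right) = - \frac{325}{3}$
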